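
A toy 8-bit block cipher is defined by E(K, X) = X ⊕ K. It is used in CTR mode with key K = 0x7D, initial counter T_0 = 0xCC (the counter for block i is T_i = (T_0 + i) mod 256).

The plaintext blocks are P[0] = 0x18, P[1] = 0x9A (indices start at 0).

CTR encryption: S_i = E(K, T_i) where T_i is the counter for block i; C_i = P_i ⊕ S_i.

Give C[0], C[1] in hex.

C[0] = 0xA9, C[1] = 0x2A

C[0]: T = 0xCC, S = E(K, T) = 0xB1; 0x18 ⊕ 0xB1 = 0xA9.
C[1]: T = 0xCD, S = E(K, T) = 0xB0; 0x9A ⊕ 0xB0 = 0x2A.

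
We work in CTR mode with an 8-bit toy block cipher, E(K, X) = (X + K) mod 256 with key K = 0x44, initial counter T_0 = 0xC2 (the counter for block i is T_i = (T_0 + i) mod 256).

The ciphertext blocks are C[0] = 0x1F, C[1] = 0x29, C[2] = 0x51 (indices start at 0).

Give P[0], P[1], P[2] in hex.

P[0] = 0x19, P[1] = 0x2E, P[2] = 0x59

CTR decryption: S_i = E(K, T_i) where T_i is the counter for block i; P_i = C_i ⊕ S_i.
P[0]: T = 0xC2, S = E(K, T) = 0x06; 0x1F ⊕ 0x06 = 0x19.
P[1]: T = 0xC3, S = E(K, T) = 0x07; 0x29 ⊕ 0x07 = 0x2E.
P[2]: T = 0xC4, S = E(K, T) = 0x08; 0x51 ⊕ 0x08 = 0x59.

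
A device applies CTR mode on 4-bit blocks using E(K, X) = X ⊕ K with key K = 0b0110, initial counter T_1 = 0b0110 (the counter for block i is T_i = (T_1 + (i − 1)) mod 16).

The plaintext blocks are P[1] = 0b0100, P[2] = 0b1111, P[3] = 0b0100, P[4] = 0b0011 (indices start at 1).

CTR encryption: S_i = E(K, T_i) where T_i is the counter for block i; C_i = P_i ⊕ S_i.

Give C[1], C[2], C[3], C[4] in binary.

C[1]: T = 0b0110, S = E(K, T) = 0b0000; 0b0100 ⊕ 0b0000 = 0b0100.
C[2]: T = 0b0111, S = E(K, T) = 0b0001; 0b1111 ⊕ 0b0001 = 0b1110.
C[3]: T = 0b1000, S = E(K, T) = 0b1110; 0b0100 ⊕ 0b1110 = 0b1010.
C[4]: T = 0b1001, S = E(K, T) = 0b1111; 0b0011 ⊕ 0b1111 = 0b1100.

C[1] = 0b0100, C[2] = 0b1110, C[3] = 0b1010, C[4] = 0b1100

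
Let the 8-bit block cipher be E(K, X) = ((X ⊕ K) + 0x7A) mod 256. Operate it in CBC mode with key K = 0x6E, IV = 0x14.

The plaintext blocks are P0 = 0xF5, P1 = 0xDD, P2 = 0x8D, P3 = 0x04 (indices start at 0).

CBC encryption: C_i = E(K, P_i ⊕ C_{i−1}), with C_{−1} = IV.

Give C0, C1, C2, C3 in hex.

C0: P0 ⊕ 0x14 = 0xE1; E(K, 0xE1) = 0x09.
C1: P1 ⊕ 0x09 = 0xD4; E(K, 0xD4) = 0x34.
C2: P2 ⊕ 0x34 = 0xB9; E(K, 0xB9) = 0x51.
C3: P3 ⊕ 0x51 = 0x55; E(K, 0x55) = 0xB5.

C0 = 0x09, C1 = 0x34, C2 = 0x51, C3 = 0xB5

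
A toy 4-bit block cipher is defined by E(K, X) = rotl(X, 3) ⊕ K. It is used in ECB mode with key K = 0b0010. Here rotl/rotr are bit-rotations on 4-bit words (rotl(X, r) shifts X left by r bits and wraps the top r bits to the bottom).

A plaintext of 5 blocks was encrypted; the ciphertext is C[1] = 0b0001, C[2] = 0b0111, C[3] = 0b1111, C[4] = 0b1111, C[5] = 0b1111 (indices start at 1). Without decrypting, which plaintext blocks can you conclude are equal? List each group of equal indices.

ECB encrypts each block independently with the same key, so equal ciphertext blocks imply equal plaintext blocks.
C[3] = C[4] = C[5] = 0b1111, so P[3] = P[4] = P[5].

P[3] = P[4] = P[5]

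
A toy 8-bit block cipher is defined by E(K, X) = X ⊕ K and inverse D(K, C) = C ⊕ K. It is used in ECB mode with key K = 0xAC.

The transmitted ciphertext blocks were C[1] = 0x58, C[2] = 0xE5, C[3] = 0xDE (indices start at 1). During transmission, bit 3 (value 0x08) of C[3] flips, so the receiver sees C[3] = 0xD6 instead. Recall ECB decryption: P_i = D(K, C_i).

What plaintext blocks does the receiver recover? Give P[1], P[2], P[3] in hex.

Only C[3] changed, to 0xD6. In ECB, a change in C_i affects only P_i. Decrypting the received ciphertext:
P[1]: D(K, 0x58) = 0xF4.
P[2]: D(K, 0xE5) = 0x49.
P[3]: D(K, 0xD6) = 0x7A.
Blocks that differ from the original plaintext: P[3].

P[1] = 0xF4, P[2] = 0x49, P[3] = 0x7A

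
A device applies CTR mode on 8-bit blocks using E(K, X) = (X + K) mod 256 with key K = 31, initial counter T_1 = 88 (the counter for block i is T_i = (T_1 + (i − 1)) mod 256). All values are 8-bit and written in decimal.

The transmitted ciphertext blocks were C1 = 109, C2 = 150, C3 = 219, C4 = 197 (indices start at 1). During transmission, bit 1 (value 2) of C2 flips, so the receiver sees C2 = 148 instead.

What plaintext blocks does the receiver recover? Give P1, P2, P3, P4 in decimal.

P1 = 26, P2 = 236, P3 = 162, P4 = 191

CTR decryption: S_i = E(K, T_i) where T_i is the counter for block i; P_i = C_i ⊕ S_i.
Only C2 changed, to 148. In CTR, a change in C_i flips the same bit in P_i only; the keystream is unaffected. Decrypting the received ciphertext:
P1: T = 88, S = E(K, T) = 119; 109 ⊕ 119 = 26.
P2: T = 89, S = E(K, T) = 120; 148 ⊕ 120 = 236.
P3: T = 90, S = E(K, T) = 121; 219 ⊕ 121 = 162.
P4: T = 91, S = E(K, T) = 122; 197 ⊕ 122 = 191.
Blocks that differ from the original plaintext: P2.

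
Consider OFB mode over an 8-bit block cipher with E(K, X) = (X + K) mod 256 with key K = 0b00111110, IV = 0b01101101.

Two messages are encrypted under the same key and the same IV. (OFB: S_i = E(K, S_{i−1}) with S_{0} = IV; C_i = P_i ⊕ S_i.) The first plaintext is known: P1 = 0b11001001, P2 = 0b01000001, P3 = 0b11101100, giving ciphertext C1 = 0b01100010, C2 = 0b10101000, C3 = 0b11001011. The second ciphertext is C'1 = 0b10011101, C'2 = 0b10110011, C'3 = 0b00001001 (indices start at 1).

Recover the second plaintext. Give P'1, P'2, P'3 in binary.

In OFB with a reused IV, both messages share the same keystream S_i, so C_i ⊕ C'_i = P_i ⊕ P'_i and thus P'_i = P_i ⊕ C_i ⊕ C'_i.
P'1: 0b11001001 ⊕ 0b01100010 ⊕ 0b10011101 = 0b00110110.
P'2: 0b01000001 ⊕ 0b10101000 ⊕ 0b10110011 = 0b01011010.
P'3: 0b11101100 ⊕ 0b11001011 ⊕ 0b00001001 = 0b00101110.

P'1 = 0b00110110, P'2 = 0b01011010, P'3 = 0b00101110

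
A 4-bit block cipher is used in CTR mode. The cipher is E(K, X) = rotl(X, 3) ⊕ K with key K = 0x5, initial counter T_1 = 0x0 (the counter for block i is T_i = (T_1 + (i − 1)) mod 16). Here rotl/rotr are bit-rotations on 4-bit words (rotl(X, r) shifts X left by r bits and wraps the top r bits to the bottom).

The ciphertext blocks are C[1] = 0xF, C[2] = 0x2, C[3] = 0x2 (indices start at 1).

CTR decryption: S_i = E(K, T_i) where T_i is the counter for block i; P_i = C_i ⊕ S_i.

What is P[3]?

P[3] = 0x6

P[3]: T = 0x2, S = E(K, T) = 0x4; 0x2 ⊕ 0x4 = 0x6.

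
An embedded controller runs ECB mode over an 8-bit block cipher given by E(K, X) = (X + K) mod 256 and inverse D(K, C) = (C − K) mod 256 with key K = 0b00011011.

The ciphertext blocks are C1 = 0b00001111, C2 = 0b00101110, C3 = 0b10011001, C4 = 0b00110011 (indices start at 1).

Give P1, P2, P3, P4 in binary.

ECB decryption: P_i = D(K, C_i).
P1: D(K, 0b00001111) = 0b11110100.
P2: D(K, 0b00101110) = 0b00010011.
P3: D(K, 0b10011001) = 0b01111110.
P4: D(K, 0b00110011) = 0b00011000.

P1 = 0b11110100, P2 = 0b00010011, P3 = 0b01111110, P4 = 0b00011000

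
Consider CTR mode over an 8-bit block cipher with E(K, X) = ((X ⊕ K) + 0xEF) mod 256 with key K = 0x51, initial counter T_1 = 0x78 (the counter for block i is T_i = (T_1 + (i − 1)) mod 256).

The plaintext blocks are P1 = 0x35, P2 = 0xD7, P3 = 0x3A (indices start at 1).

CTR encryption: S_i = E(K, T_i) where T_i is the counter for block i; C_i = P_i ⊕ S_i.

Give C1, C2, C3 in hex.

C1 = 0x2D, C2 = 0xC0, C3 = 0x20

C1: T = 0x78, S = E(K, T) = 0x18; 0x35 ⊕ 0x18 = 0x2D.
C2: T = 0x79, S = E(K, T) = 0x17; 0xD7 ⊕ 0x17 = 0xC0.
C3: T = 0x7A, S = E(K, T) = 0x1A; 0x3A ⊕ 0x1A = 0x20.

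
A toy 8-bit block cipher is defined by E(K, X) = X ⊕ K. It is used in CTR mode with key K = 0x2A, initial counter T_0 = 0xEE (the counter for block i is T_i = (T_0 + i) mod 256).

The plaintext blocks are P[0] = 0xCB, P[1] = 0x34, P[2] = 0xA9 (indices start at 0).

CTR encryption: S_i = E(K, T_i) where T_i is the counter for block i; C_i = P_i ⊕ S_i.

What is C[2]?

C[2] = 0x73

C[0]: T = 0xEE, S = E(K, T) = 0xC4; 0xCB ⊕ 0xC4 = 0x0F.
C[1]: T = 0xEF, S = E(K, T) = 0xC5; 0x34 ⊕ 0xC5 = 0xF1.
C[2]: T = 0xF0, S = E(K, T) = 0xDA; 0xA9 ⊕ 0xDA = 0x73.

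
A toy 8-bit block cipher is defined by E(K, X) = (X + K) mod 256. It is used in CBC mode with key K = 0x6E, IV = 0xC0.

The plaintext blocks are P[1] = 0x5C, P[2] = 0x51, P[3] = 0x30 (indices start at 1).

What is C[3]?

CBC encryption: C_i = E(K, P_i ⊕ C_{i−1}), with C_{0} = IV.
C[1]: P[1] ⊕ 0xC0 = 0x9C; E(K, 0x9C) = 0x0A.
C[2]: P[2] ⊕ 0x0A = 0x5B; E(K, 0x5B) = 0xC9.
C[3]: P[3] ⊕ 0xC9 = 0xF9; E(K, 0xF9) = 0x67.

C[3] = 0x67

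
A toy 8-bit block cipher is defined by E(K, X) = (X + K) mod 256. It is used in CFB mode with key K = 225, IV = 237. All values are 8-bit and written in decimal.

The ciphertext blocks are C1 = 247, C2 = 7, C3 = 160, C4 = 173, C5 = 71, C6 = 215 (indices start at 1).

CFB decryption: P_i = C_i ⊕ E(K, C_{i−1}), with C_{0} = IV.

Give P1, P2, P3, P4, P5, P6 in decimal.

P1: E(K, 237) = 206; 247 ⊕ 206 = 57.
P2: E(K, 247) = 216; 7 ⊕ 216 = 223.
P3: E(K, 7) = 232; 160 ⊕ 232 = 72.
P4: E(K, 160) = 129; 173 ⊕ 129 = 44.
P5: E(K, 173) = 142; 71 ⊕ 142 = 201.
P6: E(K, 71) = 40; 215 ⊕ 40 = 255.

P1 = 57, P2 = 223, P3 = 72, P4 = 44, P5 = 201, P6 = 255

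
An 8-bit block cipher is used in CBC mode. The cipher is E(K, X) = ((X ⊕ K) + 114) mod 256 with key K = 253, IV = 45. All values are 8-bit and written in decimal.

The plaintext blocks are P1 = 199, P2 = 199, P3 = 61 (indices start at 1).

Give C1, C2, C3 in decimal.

CBC encryption: C_i = E(K, P_i ⊕ C_{i−1}), with C_{0} = IV.
C1: P1 ⊕ 45 = 234; E(K, 234) = 137.
C2: P2 ⊕ 137 = 78; E(K, 78) = 37.
C3: P3 ⊕ 37 = 24; E(K, 24) = 87.

C1 = 137, C2 = 37, C3 = 87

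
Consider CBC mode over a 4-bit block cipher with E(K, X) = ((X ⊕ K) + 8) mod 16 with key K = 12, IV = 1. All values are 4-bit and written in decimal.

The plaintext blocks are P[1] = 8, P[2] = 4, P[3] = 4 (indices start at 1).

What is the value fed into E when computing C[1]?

CBC encryption: C_i = E(K, P_i ⊕ C_{i−1}), with C_{0} = IV.
C[1]: P[1] ⊕ 1 = 9; E(K, 9) = 13.
So the input to E for block [1] is 9.

9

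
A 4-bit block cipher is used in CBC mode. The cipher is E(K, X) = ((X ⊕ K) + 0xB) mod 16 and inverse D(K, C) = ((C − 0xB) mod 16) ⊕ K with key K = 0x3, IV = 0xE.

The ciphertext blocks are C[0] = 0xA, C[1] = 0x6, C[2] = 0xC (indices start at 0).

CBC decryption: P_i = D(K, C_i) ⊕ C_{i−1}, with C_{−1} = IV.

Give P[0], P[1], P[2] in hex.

P[0] = 0x2, P[1] = 0x2, P[2] = 0x4

P[0]: D(K, 0xA) = 0xC; 0xC ⊕ 0xE = 0x2.
P[1]: D(K, 0x6) = 0x8; 0x8 ⊕ 0xA = 0x2.
P[2]: D(K, 0xC) = 0x2; 0x2 ⊕ 0x6 = 0x4.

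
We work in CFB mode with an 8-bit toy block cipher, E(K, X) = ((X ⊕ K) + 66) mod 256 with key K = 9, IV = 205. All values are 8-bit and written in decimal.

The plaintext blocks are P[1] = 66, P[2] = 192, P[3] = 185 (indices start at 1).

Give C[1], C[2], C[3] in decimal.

C[1] = 68, C[2] = 79, C[3] = 49

CFB encryption: C_i = P_i ⊕ E(K, C_{i−1}), with C_{0} = IV.
C[1]: E(K, 205) = 6; 66 ⊕ 6 = 68.
C[2]: E(K, 68) = 143; 192 ⊕ 143 = 79.
C[3]: E(K, 79) = 136; 185 ⊕ 136 = 49.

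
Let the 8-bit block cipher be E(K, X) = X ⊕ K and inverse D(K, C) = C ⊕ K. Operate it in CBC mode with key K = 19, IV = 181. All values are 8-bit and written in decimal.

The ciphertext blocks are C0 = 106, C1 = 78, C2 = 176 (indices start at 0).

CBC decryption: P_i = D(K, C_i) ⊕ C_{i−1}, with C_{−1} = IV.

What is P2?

P2 = 237

P2: D(K, 176) = 163; 163 ⊕ 78 = 237.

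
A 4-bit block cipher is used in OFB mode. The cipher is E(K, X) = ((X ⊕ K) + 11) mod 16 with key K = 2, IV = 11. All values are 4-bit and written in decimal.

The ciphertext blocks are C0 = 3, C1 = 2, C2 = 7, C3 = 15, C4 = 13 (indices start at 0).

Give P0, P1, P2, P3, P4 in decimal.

OFB decryption: S_i = E(K, S_{i−1}) with S_{−1} = IV; P_i = C_i ⊕ S_i.
P0: S = E(K, 11) = 4; 3 ⊕ 4 = 7.
P1: S = E(K, 4) = 1; 2 ⊕ 1 = 3.
P2: S = E(K, 1) = 14; 7 ⊕ 14 = 9.
P3: S = E(K, 14) = 7; 15 ⊕ 7 = 8.
P4: S = E(K, 7) = 0; 13 ⊕ 0 = 13.

P0 = 7, P1 = 3, P2 = 9, P3 = 8, P4 = 13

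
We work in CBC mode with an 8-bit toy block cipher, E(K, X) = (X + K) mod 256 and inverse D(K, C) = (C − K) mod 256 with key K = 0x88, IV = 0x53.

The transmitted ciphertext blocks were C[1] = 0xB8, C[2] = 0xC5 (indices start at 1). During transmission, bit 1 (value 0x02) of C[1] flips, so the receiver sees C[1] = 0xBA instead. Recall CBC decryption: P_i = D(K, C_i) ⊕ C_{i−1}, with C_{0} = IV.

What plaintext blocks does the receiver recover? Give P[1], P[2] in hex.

Only C[1] changed, to 0xBA. In CBC, a change in C_i garbles P_i and flips the same bit in P_{i+1}. Decrypting the received ciphertext:
P[1]: D(K, 0xBA) = 0x32; 0x32 ⊕ 0x53 = 0x61.
P[2]: D(K, 0xC5) = 0x3D; 0x3D ⊕ 0xBA = 0x87.
Blocks that differ from the original plaintext: P[1], P[2].

P[1] = 0x61, P[2] = 0x87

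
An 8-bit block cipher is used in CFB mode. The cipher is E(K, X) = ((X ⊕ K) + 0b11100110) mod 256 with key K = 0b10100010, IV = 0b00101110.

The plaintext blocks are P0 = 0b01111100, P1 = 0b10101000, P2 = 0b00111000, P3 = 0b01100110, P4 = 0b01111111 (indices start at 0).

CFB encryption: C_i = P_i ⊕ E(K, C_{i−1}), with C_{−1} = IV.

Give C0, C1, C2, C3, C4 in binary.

C0: E(K, 0b00101110) = 0b01110010; 0b01111100 ⊕ 0b01110010 = 0b00001110.
C1: E(K, 0b00001110) = 0b10010010; 0b10101000 ⊕ 0b10010010 = 0b00111010.
C2: E(K, 0b00111010) = 0b01111110; 0b00111000 ⊕ 0b01111110 = 0b01000110.
C3: E(K, 0b01000110) = 0b11001010; 0b01100110 ⊕ 0b11001010 = 0b10101100.
C4: E(K, 0b10101100) = 0b11110100; 0b01111111 ⊕ 0b11110100 = 0b10001011.

C0 = 0b00001110, C1 = 0b00111010, C2 = 0b01000110, C3 = 0b10101100, C4 = 0b10001011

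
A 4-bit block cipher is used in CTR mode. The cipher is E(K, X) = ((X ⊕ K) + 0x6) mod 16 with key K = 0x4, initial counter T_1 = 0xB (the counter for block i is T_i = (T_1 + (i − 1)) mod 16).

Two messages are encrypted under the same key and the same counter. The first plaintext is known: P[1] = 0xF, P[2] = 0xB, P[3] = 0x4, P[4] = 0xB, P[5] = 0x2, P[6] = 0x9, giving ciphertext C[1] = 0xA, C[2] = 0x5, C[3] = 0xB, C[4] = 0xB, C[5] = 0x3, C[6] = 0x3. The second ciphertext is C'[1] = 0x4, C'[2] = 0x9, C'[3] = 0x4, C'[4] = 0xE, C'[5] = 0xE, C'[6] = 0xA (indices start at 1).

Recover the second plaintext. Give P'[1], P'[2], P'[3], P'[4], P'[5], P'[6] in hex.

P'[1] = 0x1, P'[2] = 0x7, P'[3] = 0xB, P'[4] = 0xE, P'[5] = 0xF, P'[6] = 0x0

In CTR with a reused counter, both messages share the same keystream S_i, so C_i ⊕ C'_i = P_i ⊕ P'_i and thus P'_i = P_i ⊕ C_i ⊕ C'_i.
P'[1]: 0xF ⊕ 0xA ⊕ 0x4 = 0x1.
P'[2]: 0xB ⊕ 0x5 ⊕ 0x9 = 0x7.
P'[3]: 0x4 ⊕ 0xB ⊕ 0x4 = 0xB.
P'[4]: 0xB ⊕ 0xB ⊕ 0xE = 0xE.
P'[5]: 0x2 ⊕ 0x3 ⊕ 0xE = 0xF.
P'[6]: 0x9 ⊕ 0x3 ⊕ 0xA = 0x0.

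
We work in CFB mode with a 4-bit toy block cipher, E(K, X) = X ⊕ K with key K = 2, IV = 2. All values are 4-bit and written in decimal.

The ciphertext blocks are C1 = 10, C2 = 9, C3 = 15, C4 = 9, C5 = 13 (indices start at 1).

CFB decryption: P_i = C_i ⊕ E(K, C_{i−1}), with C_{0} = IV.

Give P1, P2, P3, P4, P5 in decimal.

P1: E(K, 2) = 0; 10 ⊕ 0 = 10.
P2: E(K, 10) = 8; 9 ⊕ 8 = 1.
P3: E(K, 9) = 11; 15 ⊕ 11 = 4.
P4: E(K, 15) = 13; 9 ⊕ 13 = 4.
P5: E(K, 9) = 11; 13 ⊕ 11 = 6.

P1 = 10, P2 = 1, P3 = 4, P4 = 4, P5 = 6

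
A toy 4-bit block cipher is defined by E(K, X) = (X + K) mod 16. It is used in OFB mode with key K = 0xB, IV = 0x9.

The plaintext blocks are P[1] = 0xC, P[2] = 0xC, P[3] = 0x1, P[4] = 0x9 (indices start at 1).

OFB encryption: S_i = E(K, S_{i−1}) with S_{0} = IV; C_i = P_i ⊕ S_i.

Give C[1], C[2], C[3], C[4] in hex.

C[1] = 0x8, C[2] = 0x3, C[3] = 0xB, C[4] = 0xC

C[1]: S = E(K, 0x9) = 0x4; 0xC ⊕ 0x4 = 0x8.
C[2]: S = E(K, 0x4) = 0xF; 0xC ⊕ 0xF = 0x3.
C[3]: S = E(K, 0xF) = 0xA; 0x1 ⊕ 0xA = 0xB.
C[4]: S = E(K, 0xA) = 0x5; 0x9 ⊕ 0x5 = 0xC.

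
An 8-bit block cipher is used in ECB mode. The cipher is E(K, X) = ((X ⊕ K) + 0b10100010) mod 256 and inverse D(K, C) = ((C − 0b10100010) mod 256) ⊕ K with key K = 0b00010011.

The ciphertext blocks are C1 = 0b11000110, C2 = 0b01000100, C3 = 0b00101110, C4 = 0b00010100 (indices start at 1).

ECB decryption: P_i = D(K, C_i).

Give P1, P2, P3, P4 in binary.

P1 = 0b00110111, P2 = 0b10110001, P3 = 0b10011111, P4 = 0b01100001

P1: D(K, 0b11000110) = 0b00110111.
P2: D(K, 0b01000100) = 0b10110001.
P3: D(K, 0b00101110) = 0b10011111.
P4: D(K, 0b00010100) = 0b01100001.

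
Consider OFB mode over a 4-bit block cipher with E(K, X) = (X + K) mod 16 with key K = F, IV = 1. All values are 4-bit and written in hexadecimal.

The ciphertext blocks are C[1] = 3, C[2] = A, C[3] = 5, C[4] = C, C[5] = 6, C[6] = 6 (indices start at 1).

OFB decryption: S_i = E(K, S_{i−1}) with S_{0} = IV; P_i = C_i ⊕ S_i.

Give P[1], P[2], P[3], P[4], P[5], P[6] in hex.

P[1] = 3, P[2] = 5, P[3] = B, P[4] = 1, P[5] = A, P[6] = D

P[1]: S = E(K, 1) = 0; 3 ⊕ 0 = 3.
P[2]: S = E(K, 0) = F; A ⊕ F = 5.
P[3]: S = E(K, F) = E; 5 ⊕ E = B.
P[4]: S = E(K, E) = D; C ⊕ D = 1.
P[5]: S = E(K, D) = C; 6 ⊕ C = A.
P[6]: S = E(K, C) = B; 6 ⊕ B = D.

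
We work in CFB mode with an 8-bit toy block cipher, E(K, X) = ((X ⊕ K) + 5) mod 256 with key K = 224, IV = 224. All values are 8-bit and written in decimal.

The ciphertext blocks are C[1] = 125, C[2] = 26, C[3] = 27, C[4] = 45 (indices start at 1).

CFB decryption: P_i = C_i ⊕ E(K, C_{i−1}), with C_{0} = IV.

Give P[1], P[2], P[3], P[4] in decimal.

P[1]: E(K, 224) = 5; 125 ⊕ 5 = 120.
P[2]: E(K, 125) = 162; 26 ⊕ 162 = 184.
P[3]: E(K, 26) = 255; 27 ⊕ 255 = 228.
P[4]: E(K, 27) = 0; 45 ⊕ 0 = 45.

P[1] = 120, P[2] = 184, P[3] = 228, P[4] = 45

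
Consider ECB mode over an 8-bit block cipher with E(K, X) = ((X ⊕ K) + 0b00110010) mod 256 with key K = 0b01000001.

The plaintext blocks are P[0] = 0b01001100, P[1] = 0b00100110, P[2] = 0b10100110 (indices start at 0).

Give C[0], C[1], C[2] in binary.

C[0] = 0b00111111, C[1] = 0b10011001, C[2] = 0b00011001

ECB encryption: C_i = E(K, P_i).
C[0]: E(K, 0b01001100) = 0b00111111.
C[1]: E(K, 0b00100110) = 0b10011001.
C[2]: E(K, 0b10100110) = 0b00011001.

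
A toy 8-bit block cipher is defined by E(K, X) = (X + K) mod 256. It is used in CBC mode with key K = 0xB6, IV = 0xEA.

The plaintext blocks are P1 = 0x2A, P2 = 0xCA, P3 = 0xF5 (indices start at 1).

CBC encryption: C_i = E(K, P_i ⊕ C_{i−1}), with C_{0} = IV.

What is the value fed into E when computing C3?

C1: P1 ⊕ 0xEA = 0xC0; E(K, 0xC0) = 0x76.
C2: P2 ⊕ 0x76 = 0xBC; E(K, 0xBC) = 0x72.
C3: P3 ⊕ 0x72 = 0x87; E(K, 0x87) = 0x3D.
So the input to E for block 3 is 0x87.

0x87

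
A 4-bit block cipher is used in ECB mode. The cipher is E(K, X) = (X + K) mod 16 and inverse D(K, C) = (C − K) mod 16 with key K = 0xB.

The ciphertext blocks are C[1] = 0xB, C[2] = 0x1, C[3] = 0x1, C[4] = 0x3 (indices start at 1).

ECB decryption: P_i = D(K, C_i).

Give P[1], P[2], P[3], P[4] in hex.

P[1]: D(K, 0xB) = 0x0.
P[2]: D(K, 0x1) = 0x6.
P[3]: D(K, 0x1) = 0x6.
P[4]: D(K, 0x3) = 0x8.

P[1] = 0x0, P[2] = 0x6, P[3] = 0x6, P[4] = 0x8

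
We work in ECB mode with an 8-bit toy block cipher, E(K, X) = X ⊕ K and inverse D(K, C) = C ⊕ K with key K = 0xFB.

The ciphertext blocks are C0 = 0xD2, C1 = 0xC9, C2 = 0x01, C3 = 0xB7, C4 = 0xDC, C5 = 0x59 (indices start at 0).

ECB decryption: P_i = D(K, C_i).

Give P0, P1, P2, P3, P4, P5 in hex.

P0: D(K, 0xD2) = 0x29.
P1: D(K, 0xC9) = 0x32.
P2: D(K, 0x01) = 0xFA.
P3: D(K, 0xB7) = 0x4C.
P4: D(K, 0xDC) = 0x27.
P5: D(K, 0x59) = 0xA2.

P0 = 0x29, P1 = 0x32, P2 = 0xFA, P3 = 0x4C, P4 = 0x27, P5 = 0xA2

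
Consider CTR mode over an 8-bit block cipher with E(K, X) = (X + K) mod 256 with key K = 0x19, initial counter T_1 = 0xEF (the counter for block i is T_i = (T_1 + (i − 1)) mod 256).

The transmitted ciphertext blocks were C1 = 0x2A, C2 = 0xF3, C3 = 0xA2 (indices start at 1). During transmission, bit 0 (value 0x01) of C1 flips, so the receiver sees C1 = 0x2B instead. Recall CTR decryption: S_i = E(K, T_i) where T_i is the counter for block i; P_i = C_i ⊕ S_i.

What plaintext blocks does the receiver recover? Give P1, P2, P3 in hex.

Only C1 changed, to 0x2B. In CTR, a change in C_i flips the same bit in P_i only; the keystream is unaffected. Decrypting the received ciphertext:
P1: T = 0xEF, S = E(K, T) = 0x08; 0x2B ⊕ 0x08 = 0x23.
P2: T = 0xF0, S = E(K, T) = 0x09; 0xF3 ⊕ 0x09 = 0xFA.
P3: T = 0xF1, S = E(K, T) = 0x0A; 0xA2 ⊕ 0x0A = 0xA8.
Blocks that differ from the original plaintext: P1.

P1 = 0x23, P2 = 0xFA, P3 = 0xA8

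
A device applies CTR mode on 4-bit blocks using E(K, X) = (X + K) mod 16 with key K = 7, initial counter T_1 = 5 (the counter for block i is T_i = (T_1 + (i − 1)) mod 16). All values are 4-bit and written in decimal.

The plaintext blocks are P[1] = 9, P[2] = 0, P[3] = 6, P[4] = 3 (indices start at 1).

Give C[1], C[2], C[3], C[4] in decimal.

C[1] = 5, C[2] = 13, C[3] = 8, C[4] = 12

CTR encryption: S_i = E(K, T_i) where T_i is the counter for block i; C_i = P_i ⊕ S_i.
C[1]: T = 5, S = E(K, T) = 12; 9 ⊕ 12 = 5.
C[2]: T = 6, S = E(K, T) = 13; 0 ⊕ 13 = 13.
C[3]: T = 7, S = E(K, T) = 14; 6 ⊕ 14 = 8.
C[4]: T = 8, S = E(K, T) = 15; 3 ⊕ 15 = 12.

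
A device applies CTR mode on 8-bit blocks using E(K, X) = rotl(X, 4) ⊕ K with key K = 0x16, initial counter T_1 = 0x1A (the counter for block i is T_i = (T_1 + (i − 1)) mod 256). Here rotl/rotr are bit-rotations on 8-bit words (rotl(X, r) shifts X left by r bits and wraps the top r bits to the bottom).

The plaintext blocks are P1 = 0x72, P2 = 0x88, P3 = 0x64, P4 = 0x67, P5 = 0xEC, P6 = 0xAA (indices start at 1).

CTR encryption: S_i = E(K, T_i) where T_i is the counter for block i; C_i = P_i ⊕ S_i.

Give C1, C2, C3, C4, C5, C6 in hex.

C1: T = 0x1A, S = E(K, T) = 0xB7; 0x72 ⊕ 0xB7 = 0xC5.
C2: T = 0x1B, S = E(K, T) = 0xA7; 0x88 ⊕ 0xA7 = 0x2F.
C3: T = 0x1C, S = E(K, T) = 0xD7; 0x64 ⊕ 0xD7 = 0xB3.
C4: T = 0x1D, S = E(K, T) = 0xC7; 0x67 ⊕ 0xC7 = 0xA0.
C5: T = 0x1E, S = E(K, T) = 0xF7; 0xEC ⊕ 0xF7 = 0x1B.
C6: T = 0x1F, S = E(K, T) = 0xE7; 0xAA ⊕ 0xE7 = 0x4D.

C1 = 0xC5, C2 = 0x2F, C3 = 0xB3, C4 = 0xA0, C5 = 0x1B, C6 = 0x4D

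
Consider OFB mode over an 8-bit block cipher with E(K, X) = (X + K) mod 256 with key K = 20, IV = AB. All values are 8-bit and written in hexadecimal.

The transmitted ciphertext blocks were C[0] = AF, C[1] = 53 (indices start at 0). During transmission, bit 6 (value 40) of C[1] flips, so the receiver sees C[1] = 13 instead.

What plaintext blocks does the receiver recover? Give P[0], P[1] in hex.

P[0] = 64, P[1] = F8

OFB decryption: S_i = E(K, S_{i−1}) with S_{−1} = IV; P_i = C_i ⊕ S_i.
Only C[1] changed, to 13. In OFB, a change in C_i flips the same bit in P_i only; the keystream is unaffected. Decrypting the received ciphertext:
P[0]: S = E(K, AB) = CB; AF ⊕ CB = 64.
P[1]: S = E(K, CB) = EB; 13 ⊕ EB = F8.
Blocks that differ from the original plaintext: P[1].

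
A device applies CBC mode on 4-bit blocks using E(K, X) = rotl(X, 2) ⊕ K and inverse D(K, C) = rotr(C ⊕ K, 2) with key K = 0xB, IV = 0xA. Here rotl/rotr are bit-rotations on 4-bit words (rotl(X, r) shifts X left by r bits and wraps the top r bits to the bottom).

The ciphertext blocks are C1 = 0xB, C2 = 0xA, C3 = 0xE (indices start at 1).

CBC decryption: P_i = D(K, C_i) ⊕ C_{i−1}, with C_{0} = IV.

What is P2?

P2 = 0xF

P2: D(K, 0xA) = 0x4; 0x4 ⊕ 0xB = 0xF.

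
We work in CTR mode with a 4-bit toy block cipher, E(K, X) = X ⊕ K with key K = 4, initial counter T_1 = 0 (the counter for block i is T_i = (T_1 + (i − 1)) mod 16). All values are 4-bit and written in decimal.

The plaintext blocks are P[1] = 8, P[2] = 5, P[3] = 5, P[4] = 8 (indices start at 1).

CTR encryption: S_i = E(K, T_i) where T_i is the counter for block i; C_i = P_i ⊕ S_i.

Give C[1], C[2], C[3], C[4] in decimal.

C[1] = 12, C[2] = 0, C[3] = 3, C[4] = 15

C[1]: T = 0, S = E(K, T) = 4; 8 ⊕ 4 = 12.
C[2]: T = 1, S = E(K, T) = 5; 5 ⊕ 5 = 0.
C[3]: T = 2, S = E(K, T) = 6; 5 ⊕ 6 = 3.
C[4]: T = 3, S = E(K, T) = 7; 8 ⊕ 7 = 15.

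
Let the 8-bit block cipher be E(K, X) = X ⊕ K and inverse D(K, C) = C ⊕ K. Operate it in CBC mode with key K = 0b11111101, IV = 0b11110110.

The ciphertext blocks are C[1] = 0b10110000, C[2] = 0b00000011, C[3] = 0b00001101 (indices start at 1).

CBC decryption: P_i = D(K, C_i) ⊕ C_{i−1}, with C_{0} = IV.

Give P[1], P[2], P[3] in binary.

P[1] = 0b10111011, P[2] = 0b01001110, P[3] = 0b11110011

P[1]: D(K, 0b10110000) = 0b01001101; 0b01001101 ⊕ 0b11110110 = 0b10111011.
P[2]: D(K, 0b00000011) = 0b11111110; 0b11111110 ⊕ 0b10110000 = 0b01001110.
P[3]: D(K, 0b00001101) = 0b11110000; 0b11110000 ⊕ 0b00000011 = 0b11110011.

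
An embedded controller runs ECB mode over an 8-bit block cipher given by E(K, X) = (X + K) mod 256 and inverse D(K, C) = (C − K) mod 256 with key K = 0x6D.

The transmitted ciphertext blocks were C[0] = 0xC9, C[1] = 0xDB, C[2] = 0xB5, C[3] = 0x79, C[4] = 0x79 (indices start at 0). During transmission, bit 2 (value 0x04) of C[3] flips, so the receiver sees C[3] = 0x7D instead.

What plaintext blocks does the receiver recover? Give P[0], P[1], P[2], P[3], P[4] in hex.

P[0] = 0x5C, P[1] = 0x6E, P[2] = 0x48, P[3] = 0x10, P[4] = 0x0C

ECB decryption: P_i = D(K, C_i).
Only C[3] changed, to 0x7D. In ECB, a change in C_i affects only P_i. Decrypting the received ciphertext:
P[0]: D(K, 0xC9) = 0x5C.
P[1]: D(K, 0xDB) = 0x6E.
P[2]: D(K, 0xB5) = 0x48.
P[3]: D(K, 0x7D) = 0x10.
P[4]: D(K, 0x79) = 0x0C.
Blocks that differ from the original plaintext: P[3].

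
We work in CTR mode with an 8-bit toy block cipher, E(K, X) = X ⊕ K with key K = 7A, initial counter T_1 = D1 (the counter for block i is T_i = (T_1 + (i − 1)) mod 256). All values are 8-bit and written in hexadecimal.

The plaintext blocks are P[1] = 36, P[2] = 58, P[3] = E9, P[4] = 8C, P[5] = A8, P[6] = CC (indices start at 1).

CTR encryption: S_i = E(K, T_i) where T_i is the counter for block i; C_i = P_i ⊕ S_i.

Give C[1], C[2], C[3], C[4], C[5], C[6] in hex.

C[1]: T = D1, S = E(K, T) = AB; 36 ⊕ AB = 9D.
C[2]: T = D2, S = E(K, T) = A8; 58 ⊕ A8 = F0.
C[3]: T = D3, S = E(K, T) = A9; E9 ⊕ A9 = 40.
C[4]: T = D4, S = E(K, T) = AE; 8C ⊕ AE = 22.
C[5]: T = D5, S = E(K, T) = AF; A8 ⊕ AF = 07.
C[6]: T = D6, S = E(K, T) = AC; CC ⊕ AC = 60.

C[1] = 9D, C[2] = F0, C[3] = 40, C[4] = 22, C[5] = 07, C[6] = 60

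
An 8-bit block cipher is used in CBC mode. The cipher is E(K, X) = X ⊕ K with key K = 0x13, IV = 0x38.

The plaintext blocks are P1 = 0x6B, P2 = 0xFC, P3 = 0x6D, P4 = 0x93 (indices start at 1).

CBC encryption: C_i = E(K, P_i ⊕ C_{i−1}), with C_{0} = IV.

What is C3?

C3 = 0xD1

C1: P1 ⊕ 0x38 = 0x53; E(K, 0x53) = 0x40.
C2: P2 ⊕ 0x40 = 0xBC; E(K, 0xBC) = 0xAF.
C3: P3 ⊕ 0xAF = 0xC2; E(K, 0xC2) = 0xD1.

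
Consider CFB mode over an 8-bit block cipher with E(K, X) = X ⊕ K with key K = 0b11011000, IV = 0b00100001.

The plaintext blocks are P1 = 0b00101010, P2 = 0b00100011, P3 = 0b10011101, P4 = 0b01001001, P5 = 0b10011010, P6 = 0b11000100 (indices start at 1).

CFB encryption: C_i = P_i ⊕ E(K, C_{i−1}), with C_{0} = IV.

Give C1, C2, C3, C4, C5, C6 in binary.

C1 = 0b11010011, C2 = 0b00101000, C3 = 0b01101101, C4 = 0b11111100, C5 = 0b10111110, C6 = 0b10100010

C1: E(K, 0b00100001) = 0b11111001; 0b00101010 ⊕ 0b11111001 = 0b11010011.
C2: E(K, 0b11010011) = 0b00001011; 0b00100011 ⊕ 0b00001011 = 0b00101000.
C3: E(K, 0b00101000) = 0b11110000; 0b10011101 ⊕ 0b11110000 = 0b01101101.
C4: E(K, 0b01101101) = 0b10110101; 0b01001001 ⊕ 0b10110101 = 0b11111100.
C5: E(K, 0b11111100) = 0b00100100; 0b10011010 ⊕ 0b00100100 = 0b10111110.
C6: E(K, 0b10111110) = 0b01100110; 0b11000100 ⊕ 0b01100110 = 0b10100010.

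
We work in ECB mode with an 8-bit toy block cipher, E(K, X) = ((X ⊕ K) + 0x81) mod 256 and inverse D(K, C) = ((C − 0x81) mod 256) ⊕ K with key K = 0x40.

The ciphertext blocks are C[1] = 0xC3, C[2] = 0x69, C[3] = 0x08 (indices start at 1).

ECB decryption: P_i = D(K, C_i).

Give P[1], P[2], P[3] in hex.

P[1]: D(K, 0xC3) = 0x02.
P[2]: D(K, 0x69) = 0xA8.
P[3]: D(K, 0x08) = 0xC7.

P[1] = 0x02, P[2] = 0xA8, P[3] = 0xC7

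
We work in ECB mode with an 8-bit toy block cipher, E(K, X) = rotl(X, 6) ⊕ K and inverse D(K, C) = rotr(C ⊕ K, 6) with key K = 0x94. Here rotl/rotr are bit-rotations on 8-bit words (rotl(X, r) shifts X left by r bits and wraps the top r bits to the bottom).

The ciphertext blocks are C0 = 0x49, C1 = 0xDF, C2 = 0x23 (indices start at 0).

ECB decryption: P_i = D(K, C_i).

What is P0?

P0 = 0x77

P0: D(K, 0x49) = 0x77.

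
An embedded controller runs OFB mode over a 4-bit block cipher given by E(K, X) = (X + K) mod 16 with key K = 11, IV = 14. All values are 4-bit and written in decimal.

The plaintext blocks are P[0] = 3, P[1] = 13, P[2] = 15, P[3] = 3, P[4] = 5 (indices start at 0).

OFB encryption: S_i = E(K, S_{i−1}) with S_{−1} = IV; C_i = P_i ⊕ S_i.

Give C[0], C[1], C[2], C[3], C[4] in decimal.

C[0]: S = E(K, 14) = 9; 3 ⊕ 9 = 10.
C[1]: S = E(K, 9) = 4; 13 ⊕ 4 = 9.
C[2]: S = E(K, 4) = 15; 15 ⊕ 15 = 0.
C[3]: S = E(K, 15) = 10; 3 ⊕ 10 = 9.
C[4]: S = E(K, 10) = 5; 5 ⊕ 5 = 0.

C[0] = 10, C[1] = 9, C[2] = 0, C[3] = 9, C[4] = 0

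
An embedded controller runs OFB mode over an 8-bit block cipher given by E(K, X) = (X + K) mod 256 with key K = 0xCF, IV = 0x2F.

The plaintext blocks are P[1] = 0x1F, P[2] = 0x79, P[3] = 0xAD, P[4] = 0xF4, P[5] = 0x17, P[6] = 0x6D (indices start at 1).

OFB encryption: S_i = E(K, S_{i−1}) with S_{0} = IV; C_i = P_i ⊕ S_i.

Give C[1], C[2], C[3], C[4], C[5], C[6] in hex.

C[1]: S = E(K, 0x2F) = 0xFE; 0x1F ⊕ 0xFE = 0xE1.
C[2]: S = E(K, 0xFE) = 0xCD; 0x79 ⊕ 0xCD = 0xB4.
C[3]: S = E(K, 0xCD) = 0x9C; 0xAD ⊕ 0x9C = 0x31.
C[4]: S = E(K, 0x9C) = 0x6B; 0xF4 ⊕ 0x6B = 0x9F.
C[5]: S = E(K, 0x6B) = 0x3A; 0x17 ⊕ 0x3A = 0x2D.
C[6]: S = E(K, 0x3A) = 0x09; 0x6D ⊕ 0x09 = 0x64.

C[1] = 0xE1, C[2] = 0xB4, C[3] = 0x31, C[4] = 0x9F, C[5] = 0x2D, C[6] = 0x64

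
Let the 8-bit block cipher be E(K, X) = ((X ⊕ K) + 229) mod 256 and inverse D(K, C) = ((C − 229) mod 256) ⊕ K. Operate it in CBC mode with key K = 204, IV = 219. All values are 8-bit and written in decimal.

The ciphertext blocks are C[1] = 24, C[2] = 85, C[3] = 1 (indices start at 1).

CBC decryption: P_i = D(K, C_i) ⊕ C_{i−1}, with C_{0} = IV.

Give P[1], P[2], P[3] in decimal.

P[1]: D(K, 24) = 255; 255 ⊕ 219 = 36.
P[2]: D(K, 85) = 188; 188 ⊕ 24 = 164.
P[3]: D(K, 1) = 208; 208 ⊕ 85 = 133.

P[1] = 36, P[2] = 164, P[3] = 133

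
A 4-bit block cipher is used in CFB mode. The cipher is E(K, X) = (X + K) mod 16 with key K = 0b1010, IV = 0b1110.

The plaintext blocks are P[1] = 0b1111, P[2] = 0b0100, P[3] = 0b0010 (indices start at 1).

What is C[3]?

C[3] = 0b1101

CFB encryption: C_i = P_i ⊕ E(K, C_{i−1}), with C_{0} = IV.
C[1]: E(K, 0b1110) = 0b1000; 0b1111 ⊕ 0b1000 = 0b0111.
C[2]: E(K, 0b0111) = 0b0001; 0b0100 ⊕ 0b0001 = 0b0101.
C[3]: E(K, 0b0101) = 0b1111; 0b0010 ⊕ 0b1111 = 0b1101.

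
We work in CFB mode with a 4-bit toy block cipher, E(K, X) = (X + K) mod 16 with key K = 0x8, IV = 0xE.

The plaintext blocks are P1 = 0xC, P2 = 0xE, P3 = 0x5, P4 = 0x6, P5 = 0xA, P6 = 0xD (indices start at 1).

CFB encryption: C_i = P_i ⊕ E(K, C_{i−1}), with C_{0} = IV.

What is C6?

C1: E(K, 0xE) = 0x6; 0xC ⊕ 0x6 = 0xA.
C2: E(K, 0xA) = 0x2; 0xE ⊕ 0x2 = 0xC.
C3: E(K, 0xC) = 0x4; 0x5 ⊕ 0x4 = 0x1.
C4: E(K, 0x1) = 0x9; 0x6 ⊕ 0x9 = 0xF.
C5: E(K, 0xF) = 0x7; 0xA ⊕ 0x7 = 0xD.
C6: E(K, 0xD) = 0x5; 0xD ⊕ 0x5 = 0x8.

C6 = 0x8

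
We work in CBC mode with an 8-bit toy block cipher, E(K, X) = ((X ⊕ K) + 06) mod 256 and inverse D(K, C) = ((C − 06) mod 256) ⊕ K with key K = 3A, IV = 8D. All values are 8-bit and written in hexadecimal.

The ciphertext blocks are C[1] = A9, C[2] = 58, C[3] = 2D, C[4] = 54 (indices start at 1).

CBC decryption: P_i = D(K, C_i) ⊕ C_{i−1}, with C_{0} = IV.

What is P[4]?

P[4]: D(K, 54) = 74; 74 ⊕ 2D = 59.

P[4] = 59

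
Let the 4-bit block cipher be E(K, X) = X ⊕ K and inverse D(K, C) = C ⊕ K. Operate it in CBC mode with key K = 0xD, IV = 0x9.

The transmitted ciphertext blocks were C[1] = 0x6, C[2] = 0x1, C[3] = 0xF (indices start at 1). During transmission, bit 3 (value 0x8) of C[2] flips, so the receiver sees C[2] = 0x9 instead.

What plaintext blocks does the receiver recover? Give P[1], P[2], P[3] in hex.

P[1] = 0x2, P[2] = 0x2, P[3] = 0xB

CBC decryption: P_i = D(K, C_i) ⊕ C_{i−1}, with C_{0} = IV.
Only C[2] changed, to 0x9. In CBC, a change in C_i garbles P_i and flips the same bit in P_{i+1}. Decrypting the received ciphertext:
P[1]: D(K, 0x6) = 0xB; 0xB ⊕ 0x9 = 0x2.
P[2]: D(K, 0x9) = 0x4; 0x4 ⊕ 0x6 = 0x2.
P[3]: D(K, 0xF) = 0x2; 0x2 ⊕ 0x9 = 0xB.
Blocks that differ from the original plaintext: P[2], P[3].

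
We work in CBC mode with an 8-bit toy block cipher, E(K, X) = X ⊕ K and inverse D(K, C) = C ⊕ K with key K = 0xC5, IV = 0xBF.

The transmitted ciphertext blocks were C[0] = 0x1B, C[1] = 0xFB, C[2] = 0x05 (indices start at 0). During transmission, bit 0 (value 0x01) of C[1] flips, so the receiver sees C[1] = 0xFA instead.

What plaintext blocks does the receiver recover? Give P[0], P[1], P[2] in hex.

CBC decryption: P_i = D(K, C_i) ⊕ C_{i−1}, with C_{−1} = IV.
Only C[1] changed, to 0xFA. In CBC, a change in C_i garbles P_i and flips the same bit in P_{i+1}. Decrypting the received ciphertext:
P[0]: D(K, 0x1B) = 0xDE; 0xDE ⊕ 0xBF = 0x61.
P[1]: D(K, 0xFA) = 0x3F; 0x3F ⊕ 0x1B = 0x24.
P[2]: D(K, 0x05) = 0xC0; 0xC0 ⊕ 0xFA = 0x3A.
Blocks that differ from the original plaintext: P[1], P[2].

P[0] = 0x61, P[1] = 0x24, P[2] = 0x3A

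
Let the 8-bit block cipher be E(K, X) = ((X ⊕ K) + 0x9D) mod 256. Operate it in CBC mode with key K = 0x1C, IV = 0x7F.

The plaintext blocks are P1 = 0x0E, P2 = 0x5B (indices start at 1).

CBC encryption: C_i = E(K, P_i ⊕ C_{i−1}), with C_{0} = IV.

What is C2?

C1: P1 ⊕ 0x7F = 0x71; E(K, 0x71) = 0x0A.
C2: P2 ⊕ 0x0A = 0x51; E(K, 0x51) = 0xEA.

C2 = 0xEA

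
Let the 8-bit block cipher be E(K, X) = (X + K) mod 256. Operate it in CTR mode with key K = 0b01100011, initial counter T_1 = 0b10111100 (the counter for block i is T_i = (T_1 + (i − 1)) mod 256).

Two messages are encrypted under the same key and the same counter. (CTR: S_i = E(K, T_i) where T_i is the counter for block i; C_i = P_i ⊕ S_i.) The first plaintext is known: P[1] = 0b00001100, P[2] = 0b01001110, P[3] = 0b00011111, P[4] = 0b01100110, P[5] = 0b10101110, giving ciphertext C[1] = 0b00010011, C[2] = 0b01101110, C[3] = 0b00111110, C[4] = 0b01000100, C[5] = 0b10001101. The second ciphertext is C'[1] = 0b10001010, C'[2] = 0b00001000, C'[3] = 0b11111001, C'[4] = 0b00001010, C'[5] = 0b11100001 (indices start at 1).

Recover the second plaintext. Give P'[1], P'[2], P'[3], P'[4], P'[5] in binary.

In CTR with a reused counter, both messages share the same keystream S_i, so C_i ⊕ C'_i = P_i ⊕ P'_i and thus P'_i = P_i ⊕ C_i ⊕ C'_i.
P'[1]: 0b00001100 ⊕ 0b00010011 ⊕ 0b10001010 = 0b10010101.
P'[2]: 0b01001110 ⊕ 0b01101110 ⊕ 0b00001000 = 0b00101000.
P'[3]: 0b00011111 ⊕ 0b00111110 ⊕ 0b11111001 = 0b11011000.
P'[4]: 0b01100110 ⊕ 0b01000100 ⊕ 0b00001010 = 0b00101000.
P'[5]: 0b10101110 ⊕ 0b10001101 ⊕ 0b11100001 = 0b11000010.

P'[1] = 0b10010101, P'[2] = 0b00101000, P'[3] = 0b11011000, P'[4] = 0b00101000, P'[5] = 0b11000010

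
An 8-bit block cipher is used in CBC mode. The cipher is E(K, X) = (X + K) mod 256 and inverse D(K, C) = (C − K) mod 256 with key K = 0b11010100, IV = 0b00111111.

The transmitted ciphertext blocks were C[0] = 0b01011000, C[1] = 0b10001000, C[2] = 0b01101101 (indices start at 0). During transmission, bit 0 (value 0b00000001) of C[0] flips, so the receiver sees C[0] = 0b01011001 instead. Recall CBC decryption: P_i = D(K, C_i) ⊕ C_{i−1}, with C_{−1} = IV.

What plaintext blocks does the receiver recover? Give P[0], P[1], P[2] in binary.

Only C[0] changed, to 0b01011001. In CBC, a change in C_i garbles P_i and flips the same bit in P_{i+1}. Decrypting the received ciphertext:
P[0]: D(K, 0b01011001) = 0b10000101; 0b10000101 ⊕ 0b00111111 = 0b10111010.
P[1]: D(K, 0b10001000) = 0b10110100; 0b10110100 ⊕ 0b01011001 = 0b11101101.
P[2]: D(K, 0b01101101) = 0b10011001; 0b10011001 ⊕ 0b10001000 = 0b00010001.
Blocks that differ from the original plaintext: P[0], P[1].

P[0] = 0b10111010, P[1] = 0b11101101, P[2] = 0b00010001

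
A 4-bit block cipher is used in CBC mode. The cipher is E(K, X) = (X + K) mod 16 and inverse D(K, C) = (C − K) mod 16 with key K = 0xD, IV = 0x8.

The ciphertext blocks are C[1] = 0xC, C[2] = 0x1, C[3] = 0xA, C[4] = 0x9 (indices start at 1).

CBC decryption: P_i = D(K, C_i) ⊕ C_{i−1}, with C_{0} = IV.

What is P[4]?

P[4] = 0x6

P[4]: D(K, 0x9) = 0xC; 0xC ⊕ 0xA = 0x6.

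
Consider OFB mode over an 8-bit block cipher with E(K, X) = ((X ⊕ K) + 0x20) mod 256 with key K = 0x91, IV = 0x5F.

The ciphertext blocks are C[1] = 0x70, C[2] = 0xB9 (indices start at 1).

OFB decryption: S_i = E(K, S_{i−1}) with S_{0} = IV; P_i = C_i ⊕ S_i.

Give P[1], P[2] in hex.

P[1]: S = E(K, 0x5F) = 0xEE; 0x70 ⊕ 0xEE = 0x9E.
P[2]: S = E(K, 0xEE) = 0x9F; 0xB9 ⊕ 0x9F = 0x26.

P[1] = 0x9E, P[2] = 0x26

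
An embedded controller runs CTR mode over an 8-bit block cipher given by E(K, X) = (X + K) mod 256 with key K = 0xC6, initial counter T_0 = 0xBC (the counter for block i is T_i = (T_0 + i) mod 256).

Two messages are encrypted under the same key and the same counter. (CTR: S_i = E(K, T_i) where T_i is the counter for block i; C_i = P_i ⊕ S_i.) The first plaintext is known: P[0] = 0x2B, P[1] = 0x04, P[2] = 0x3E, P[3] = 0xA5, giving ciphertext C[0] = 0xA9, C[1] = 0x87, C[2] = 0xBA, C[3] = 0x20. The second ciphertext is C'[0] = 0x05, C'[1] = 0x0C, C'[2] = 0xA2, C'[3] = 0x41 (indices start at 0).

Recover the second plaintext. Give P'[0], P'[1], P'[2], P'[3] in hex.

In CTR with a reused counter, both messages share the same keystream S_i, so C_i ⊕ C'_i = P_i ⊕ P'_i and thus P'_i = P_i ⊕ C_i ⊕ C'_i.
P'[0]: 0x2B ⊕ 0xA9 ⊕ 0x05 = 0x87.
P'[1]: 0x04 ⊕ 0x87 ⊕ 0x0C = 0x8F.
P'[2]: 0x3E ⊕ 0xBA ⊕ 0xA2 = 0x26.
P'[3]: 0xA5 ⊕ 0x20 ⊕ 0x41 = 0xC4.

P'[0] = 0x87, P'[1] = 0x8F, P'[2] = 0x26, P'[3] = 0xC4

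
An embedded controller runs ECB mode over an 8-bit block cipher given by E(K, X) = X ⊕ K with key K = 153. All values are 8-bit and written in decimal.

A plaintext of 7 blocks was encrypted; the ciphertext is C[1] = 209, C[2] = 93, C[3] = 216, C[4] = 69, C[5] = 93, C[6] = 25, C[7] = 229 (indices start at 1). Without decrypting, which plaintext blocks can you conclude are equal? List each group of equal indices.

P[2] = P[5]

ECB encrypts each block independently with the same key, so equal ciphertext blocks imply equal plaintext blocks.
C[2] = C[5] = 93, so P[2] = P[5].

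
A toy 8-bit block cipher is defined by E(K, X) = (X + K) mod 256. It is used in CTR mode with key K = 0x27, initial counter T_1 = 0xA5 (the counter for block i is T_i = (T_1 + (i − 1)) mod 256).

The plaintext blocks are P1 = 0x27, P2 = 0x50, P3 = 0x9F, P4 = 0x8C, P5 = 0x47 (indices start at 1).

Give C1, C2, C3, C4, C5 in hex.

CTR encryption: S_i = E(K, T_i) where T_i is the counter for block i; C_i = P_i ⊕ S_i.
C1: T = 0xA5, S = E(K, T) = 0xCC; 0x27 ⊕ 0xCC = 0xEB.
C2: T = 0xA6, S = E(K, T) = 0xCD; 0x50 ⊕ 0xCD = 0x9D.
C3: T = 0xA7, S = E(K, T) = 0xCE; 0x9F ⊕ 0xCE = 0x51.
C4: T = 0xA8, S = E(K, T) = 0xCF; 0x8C ⊕ 0xCF = 0x43.
C5: T = 0xA9, S = E(K, T) = 0xD0; 0x47 ⊕ 0xD0 = 0x97.

C1 = 0xEB, C2 = 0x9D, C3 = 0x51, C4 = 0x43, C5 = 0x97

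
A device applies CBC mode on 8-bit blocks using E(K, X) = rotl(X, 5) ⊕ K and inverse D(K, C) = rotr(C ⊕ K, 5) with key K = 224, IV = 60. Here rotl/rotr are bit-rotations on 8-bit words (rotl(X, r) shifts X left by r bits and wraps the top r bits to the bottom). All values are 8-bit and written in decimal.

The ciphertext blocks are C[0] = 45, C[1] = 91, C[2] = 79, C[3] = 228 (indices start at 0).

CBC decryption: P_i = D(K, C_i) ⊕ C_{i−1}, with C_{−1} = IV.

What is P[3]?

P[3] = 111

P[3]: D(K, 228) = 32; 32 ⊕ 79 = 111.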